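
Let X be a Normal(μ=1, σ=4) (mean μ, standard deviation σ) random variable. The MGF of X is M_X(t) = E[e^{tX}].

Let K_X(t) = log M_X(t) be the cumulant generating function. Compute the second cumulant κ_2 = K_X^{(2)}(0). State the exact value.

M_X(t) = e^(8*t^2 + t)
K_X(t) = log M_X(t) = 8*t^2 + t
K′(t) = 16*t + 1
K′′(t) = 16

κ_2 = K′′(0) = 16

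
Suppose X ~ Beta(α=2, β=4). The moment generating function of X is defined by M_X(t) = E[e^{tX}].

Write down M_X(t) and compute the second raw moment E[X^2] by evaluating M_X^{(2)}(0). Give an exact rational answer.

M_X(t) = ₁F₁(2; 6; t)
M′(t) = ₁F₁(3; 7; t)/3
M′′(t) = ₁F₁(4; 8; t)/7

E[X^2] = M′′(0) = 1/7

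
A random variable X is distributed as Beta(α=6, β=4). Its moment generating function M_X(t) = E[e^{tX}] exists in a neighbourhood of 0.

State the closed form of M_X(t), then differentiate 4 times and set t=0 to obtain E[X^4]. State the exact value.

M_X(t) = ₁F₁(6; 10; t)
M^(4)(t) = 126*₁F₁(10; 14; t)/715

E[X^4] = M^(4)(0) = 126/715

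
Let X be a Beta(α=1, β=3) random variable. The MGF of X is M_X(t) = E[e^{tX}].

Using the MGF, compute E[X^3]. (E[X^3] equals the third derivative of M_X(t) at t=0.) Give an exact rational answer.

M_X(t) = ₁F₁(1; 4; t)
M′(t) = ₁F₁(2; 5; t)/4
M′′(t) = ₁F₁(3; 6; t)/10
M′′′(t) = ₁F₁(4; 7; t)/20

E[X^3] = M′′′(0) = 1/20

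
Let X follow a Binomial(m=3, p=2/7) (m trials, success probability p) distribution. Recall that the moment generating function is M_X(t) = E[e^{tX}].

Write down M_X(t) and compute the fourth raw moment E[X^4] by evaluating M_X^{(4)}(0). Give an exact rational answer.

E[X^4] = d^4M/dt^4 |_{t=0} = 1758/343

M_X(t) = (2*e^(t)/7 + 5/7)^3
dM/dt = 24*e^(3*t)/343 + 120*e^(2*t)/343 + 150*e^(t)/343
d^2M/dt^2 = 72*e^(3*t)/343 + 240*e^(2*t)/343 + 150*e^(t)/343
d^3M/dt^3 = 216*e^(3*t)/343 + 480*e^(2*t)/343 + 150*e^(t)/343
d^4M/dt^4 = 648*e^(3*t)/343 + 960*e^(2*t)/343 + 150*e^(t)/343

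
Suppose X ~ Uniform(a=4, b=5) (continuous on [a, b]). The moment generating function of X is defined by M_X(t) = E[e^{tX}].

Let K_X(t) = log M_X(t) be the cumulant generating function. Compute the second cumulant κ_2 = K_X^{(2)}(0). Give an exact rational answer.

M_X(t) = (e^(5*t) - e^(4*t))/t
K_X(t) = log M_X(t) = -log(t) + log(e^(5*t) - e^(4*t))
D^2[K](t) = (-t^2*e^(t) + e^(2*t) - 2*e^(t) + 1)/(t^2*e^(2*t) - 2*t^2*e^(t) + t^2)

κ_2 = D^2[K](0) = 1/12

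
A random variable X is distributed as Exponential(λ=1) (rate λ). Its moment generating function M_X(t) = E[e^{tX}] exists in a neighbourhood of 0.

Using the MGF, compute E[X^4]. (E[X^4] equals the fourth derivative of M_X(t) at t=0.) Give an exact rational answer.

M_X(t) = 1/(1 - t)
M′(t) = 1/(t^2 - 2*t + 1)
M′′(t) = -2/(t^3 - 3*t^2 + 3*t - 1)
M′′′(t) = 6/(t^4 - 4*t^3 + 6*t^2 - 4*t + 1)
M′′′′(t) = -24/(t^5 - 5*t^4 + 10*t^3 - 10*t^2 + 5*t - 1)

E[X^4] = M′′′′(0) = 24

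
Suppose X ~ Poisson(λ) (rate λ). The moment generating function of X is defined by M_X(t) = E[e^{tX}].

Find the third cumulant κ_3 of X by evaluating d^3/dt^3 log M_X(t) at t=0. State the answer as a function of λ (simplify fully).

M_X(t) = e^(λ*(e^(t) - 1))
K_X(t) = log M_X(t) = λ*(e^(t) - 1)
K′(t) = λ*e^(t)
K′′(t) = λ*e^(t)
K′′′(t) = λ*e^(t)

κ_3 = K′′′(0) = λ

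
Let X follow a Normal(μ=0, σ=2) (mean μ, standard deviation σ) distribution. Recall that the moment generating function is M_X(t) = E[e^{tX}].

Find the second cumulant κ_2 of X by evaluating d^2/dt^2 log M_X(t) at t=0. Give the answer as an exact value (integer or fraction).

κ_2 = K^(2)(0) = 4

M_X(t) = e^(2*t^2)
K_X(t) = log M_X(t) = 2*t^2
K^(2)(t) = 4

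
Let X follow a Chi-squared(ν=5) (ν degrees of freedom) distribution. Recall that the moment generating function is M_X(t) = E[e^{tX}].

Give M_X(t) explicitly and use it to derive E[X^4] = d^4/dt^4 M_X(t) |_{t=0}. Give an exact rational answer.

M_X(t) = (1 - 2*t)^(-5/2)
M^(4)(t) = 3465/(64*t^6*√(1 - 2*t) - 192*t^5*√(1 - 2*t) + 240*t^4*√(1 - 2*t) - 160*t^3*√(1 - 2*t) + 60*t^2*√(1 - 2*t) - 12*t*√(1 - 2*t) + √(1 - 2*t))

E[X^4] = M^(4)(0) = 3465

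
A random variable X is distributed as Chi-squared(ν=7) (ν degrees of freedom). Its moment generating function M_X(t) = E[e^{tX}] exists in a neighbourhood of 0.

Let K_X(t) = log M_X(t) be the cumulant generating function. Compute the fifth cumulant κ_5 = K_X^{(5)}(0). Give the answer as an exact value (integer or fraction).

κ_5 = K′′′′′(0) = 2688

M_X(t) = (1 - 2*t)^(-7/2)
K_X(t) = log M_X(t) = -7*log(1 - 2*t)/2
K′(t) = -7/(2*t - 1)
K′′(t) = 14/(4*t^2 - 4*t + 1)
K′′′(t) = -56/(8*t^3 - 12*t^2 + 6*t - 1)
K′′′′(t) = 336/(16*t^4 - 32*t^3 + 24*t^2 - 8*t + 1)
K′′′′′(t) = -2688/(32*t^5 - 80*t^4 + 80*t^3 - 40*t^2 + 10*t - 1)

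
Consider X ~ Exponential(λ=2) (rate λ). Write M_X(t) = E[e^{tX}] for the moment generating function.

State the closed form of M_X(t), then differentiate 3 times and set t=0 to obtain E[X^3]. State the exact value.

E[X^3] = M′′′(0) = 3/4

M_X(t) = 2/(2 - t)
M′(t) = 2/(t^2 - 4*t + 4)
M′′(t) = -4/(t^3 - 6*t^2 + 12*t - 8)
M′′′(t) = 12/(t^4 - 8*t^3 + 24*t^2 - 32*t + 16)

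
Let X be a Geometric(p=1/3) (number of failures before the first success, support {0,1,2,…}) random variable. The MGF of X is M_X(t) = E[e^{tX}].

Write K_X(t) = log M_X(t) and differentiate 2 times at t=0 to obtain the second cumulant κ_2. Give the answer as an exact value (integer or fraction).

κ_2 = K^(2)(0) = 6

M_X(t) = 1/(3*(1 - 2*e^(t)/3))
K_X(t) = log M_X(t) = -log(1 - 2*e^(t)/3) - log(3)
K^(2)(t) = 6*e^(t)/(4*e^(2*t) - 12*e^(t) + 9)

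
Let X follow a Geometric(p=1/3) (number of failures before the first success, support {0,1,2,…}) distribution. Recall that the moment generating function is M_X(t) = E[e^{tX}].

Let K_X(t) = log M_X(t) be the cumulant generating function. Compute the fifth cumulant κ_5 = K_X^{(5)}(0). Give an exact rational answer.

κ_5 = d^5K/dt^5 |_{t=0} = 2190

M_X(t) = 1/(3*(1 - 2*e^(t)/3))
K_X(t) = log M_X(t) = -log(1 - 2*e^(t)/3) - log(3)
dK/dt = -2*e^(t)/(2*e^(t) - 3)
d^2K/dt^2 = 6*e^(t)/(4*e^(2*t) - 12*e^(t) + 9)
d^3K/dt^3 = (-12*e^(2*t) - 18*e^(t))/(8*e^(3*t) - 36*e^(2*t) + 54*e^(t) - 27)
d^4K/dt^4 = (24*e^(3*t) + 144*e^(2*t) + 54*e^(t))/(16*e^(4*t) - 96*e^(3*t) + 216*e^(2*t) - 216*e^(t) + 81)
d^5K/dt^5 = (-48*e^(4*t) - 792*e^(3*t) - 1188*e^(2*t) - 162*e^(t))/(32*e^(5*t) - 240*e^(4*t) + 720*e^(3*t) - 1080*e^(2*t) + 810*e^(t) - 243)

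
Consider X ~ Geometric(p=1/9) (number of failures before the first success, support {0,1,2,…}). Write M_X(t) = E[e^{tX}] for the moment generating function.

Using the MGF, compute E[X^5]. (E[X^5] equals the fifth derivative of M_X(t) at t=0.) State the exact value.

E[X^5] = d^5M/dt^5 |_{t=0} = 4993928

M_X(t) = 1/(9*(1 - 8*e^(t)/9))
dM/dt = 8*e^(t)/(64*e^(2*t) - 144*e^(t) + 81)
d^2M/dt^2 = (-64*e^(2*t) - 72*e^(t))/(512*e^(3*t) - 1728*e^(2*t) + 1944*e^(t) - 729)
d^3M/dt^3 = (512*e^(3*t) + 2304*e^(2*t) + 648*e^(t))/(4096*e^(4*t) - 18432*e^(3*t) + 31104*e^(2*t) - 23328*e^(t) + 6561)
d^4M/dt^4 = (-4096*e^(4*t) - 50688*e^(3*t) - 57024*e^(2*t) - 5832*e^(t))/(32768*e^(5*t) - 184320*e^(4*t) + 414720*e^(3*t) - 466560*e^(2*t) + 262440*e^(t) - 59049)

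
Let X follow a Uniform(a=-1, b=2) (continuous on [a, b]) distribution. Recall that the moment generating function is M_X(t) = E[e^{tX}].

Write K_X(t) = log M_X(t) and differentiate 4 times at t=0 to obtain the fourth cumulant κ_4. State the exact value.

M_X(t) = (e^(2*t) - e^(-t))/(3*t)
K_X(t) = log M_X(t) = -log(t) + log(e^(2*t) - e^(-t)) - log(3)
K′(t) = (2*t*e^(3*t) + t - e^(3*t) + 1)/(t*e^(3*t) - t)
K′′(t) = (-9*t^2*e^(3*t) + e^(6*t) - 2*e^(3*t) + 1)/(t^2*e^(6*t) - 2*t^2*e^(3*t) + t^2)
K′′′(t) = (27*t^3*e^(6*t) + 27*t^3*e^(3*t) - 2*e^(9*t) + 6*e^(6*t) - 6*e^(3*t) + 2)/(t^3*e^(9*t) - 3*t^3*e^(6*t) + 3*t^3*e^(3*t) - t^3)

κ_4 = K′′′′(0) = -27/40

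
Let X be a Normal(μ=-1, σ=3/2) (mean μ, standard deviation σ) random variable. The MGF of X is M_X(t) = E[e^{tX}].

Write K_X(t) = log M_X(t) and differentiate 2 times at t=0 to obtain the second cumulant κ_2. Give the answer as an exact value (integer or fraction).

M_X(t) = e^(9*t^2/8 - t)
K_X(t) = log M_X(t) = 9*t^2/8 - t
dK/dt = 9*t/4 - 1
d^2K/dt^2 = 9/4

κ_2 = d^2K/dt^2 |_{t=0} = 9/4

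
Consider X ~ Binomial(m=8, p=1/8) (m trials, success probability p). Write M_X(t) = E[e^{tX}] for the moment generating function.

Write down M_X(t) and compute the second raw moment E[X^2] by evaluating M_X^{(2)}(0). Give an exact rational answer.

M_X(t) = (e^(t)/8 + 7/8)^8

E[X^2] = d^2M/dt^2 |_{t=0} = 15/8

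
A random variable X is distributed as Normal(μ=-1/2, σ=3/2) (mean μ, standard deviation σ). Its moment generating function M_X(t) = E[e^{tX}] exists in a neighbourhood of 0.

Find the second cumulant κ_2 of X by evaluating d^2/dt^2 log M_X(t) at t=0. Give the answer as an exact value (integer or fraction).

κ_2 = d^2K/dt^2 |_{t=0} = 9/4

M_X(t) = e^(9*t^2/8 - t/2)
K_X(t) = log M_X(t) = 9*t^2/8 - t/2
dK/dt = 9*t/4 - 1/2
d^2K/dt^2 = 9/4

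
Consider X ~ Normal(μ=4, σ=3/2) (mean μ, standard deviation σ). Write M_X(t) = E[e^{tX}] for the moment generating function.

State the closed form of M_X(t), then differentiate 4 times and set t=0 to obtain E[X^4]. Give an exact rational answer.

M_X(t) = e^(9*t^2/8 + 4*t)
M′(t) = 9*t*e^(4*t)*e^(9*t^2/8)/4 + 4*e^(4*t)*e^(9*t^2/8)
M′′(t) = 81*t^2*e^(4*t)*e^(9*t^2/8)/16 + 18*t*e^(4*t)*e^(9*t^2/8) + 73*e^(4*t)*e^(9*t^2/8)/4
M′′′(t) = 729*t^3*e^(4*t)*e^(9*t^2/8)/64 + 243*t^2*e^(4*t)*e^(9*t^2/8)/4 + 1971*t*e^(4*t)*e^(9*t^2/8)/16 + 91*e^(4*t)*e^(9*t^2/8)
M′′′′(t) = 6561*t^4*e^(4*t)*e^(9*t^2/8)/256 + 729*t^3*e^(4*t)*e^(9*t^2/8)/4 + 17739*t^2*e^(4*t)*e^(9*t^2/8)/32 + 819*t*e^(4*t)*e^(9*t^2/8) + 7795*e^(4*t)*e^(9*t^2/8)/16

E[X^4] = M′′′′(0) = 7795/16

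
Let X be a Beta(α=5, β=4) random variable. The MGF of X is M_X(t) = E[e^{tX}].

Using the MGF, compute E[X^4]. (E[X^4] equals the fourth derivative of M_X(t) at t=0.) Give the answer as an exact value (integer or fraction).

E[X^4] = M^(4)(0) = 14/99

M_X(t) = ₁F₁(5; 9; t)
M^(4)(t) = 14*₁F₁(9; 13; t)/99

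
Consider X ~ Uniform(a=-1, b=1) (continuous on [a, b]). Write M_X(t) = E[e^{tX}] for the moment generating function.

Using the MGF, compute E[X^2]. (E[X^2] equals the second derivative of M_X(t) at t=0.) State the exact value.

M_X(t) = (e^(t) - e^(-t))/(2*t)
D^2[M](t) = (t^2*e^(2*t) - t^2 - 2*t*e^(2*t) - 2*t + 2*e^(2*t) - 2)*e^(-t)/(2*t^3)

E[X^2] = D^2[M](0) = 1/3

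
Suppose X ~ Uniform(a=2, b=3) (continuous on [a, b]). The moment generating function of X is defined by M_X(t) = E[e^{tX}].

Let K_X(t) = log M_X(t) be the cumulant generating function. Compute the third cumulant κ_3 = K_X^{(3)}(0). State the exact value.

κ_3 = K^(3)(0) = 0

M_X(t) = (e^(3*t) - e^(2*t))/t
K_X(t) = log M_X(t) = -log(t) + log(e^(3*t) - e^(2*t))
K^(3)(t) = (t^3*e^(2*t) + t^3*e^(t) - 2*e^(3*t) + 6*e^(2*t) - 6*e^(t) + 2)/(t^3*e^(3*t) - 3*t^3*e^(2*t) + 3*t^3*e^(t) - t^3)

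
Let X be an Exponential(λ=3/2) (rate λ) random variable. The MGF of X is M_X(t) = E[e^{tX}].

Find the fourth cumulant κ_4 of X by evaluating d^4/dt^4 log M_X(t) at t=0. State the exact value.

M_X(t) = 3/(2*(3/2 - t))
K_X(t) = log M_X(t) = -log(3/2 - t) - log(2) + log(3)
dK/dt = -2/(2*t - 3)
d^2K/dt^2 = 4/(4*t^2 - 12*t + 9)
d^3K/dt^3 = -16/(8*t^3 - 36*t^2 + 54*t - 27)
d^4K/dt^4 = 96/(16*t^4 - 96*t^3 + 216*t^2 - 216*t + 81)

κ_4 = d^4K/dt^4 |_{t=0} = 32/27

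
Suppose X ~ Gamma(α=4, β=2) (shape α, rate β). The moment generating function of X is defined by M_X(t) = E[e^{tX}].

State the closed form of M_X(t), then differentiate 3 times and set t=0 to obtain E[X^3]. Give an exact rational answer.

E[X^3] = D^3[M](0) = 15

M_X(t) = 16/(2 - t)^4
D^3[M](t) = -1920/(t^7 - 14*t^6 + 84*t^5 - 280*t^4 + 560*t^3 - 672*t^2 + 448*t - 128)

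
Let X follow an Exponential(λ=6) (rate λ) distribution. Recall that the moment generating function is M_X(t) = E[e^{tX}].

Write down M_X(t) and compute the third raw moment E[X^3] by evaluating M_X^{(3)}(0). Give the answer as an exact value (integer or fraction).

M_X(t) = 6/(6 - t)
M^(3)(t) = 36/(t^4 - 24*t^3 + 216*t^2 - 864*t + 1296)

E[X^3] = M^(3)(0) = 1/36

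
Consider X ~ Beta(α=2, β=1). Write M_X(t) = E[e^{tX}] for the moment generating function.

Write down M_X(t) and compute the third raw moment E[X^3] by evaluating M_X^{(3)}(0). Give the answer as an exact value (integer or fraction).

M_X(t) = ₁F₁(2; 3; t)
dM/dt = 2*₁F₁(3; 4; t)/3
d^2M/dt^2 = ₁F₁(4; 5; t)/2
d^3M/dt^3 = 2*₁F₁(5; 6; t)/5

E[X^3] = d^3M/dt^3 |_{t=0} = 2/5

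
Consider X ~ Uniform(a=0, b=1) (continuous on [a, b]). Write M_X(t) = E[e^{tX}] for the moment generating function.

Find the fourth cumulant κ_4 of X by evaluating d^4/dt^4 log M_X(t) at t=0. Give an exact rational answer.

M_X(t) = (e^(t) - 1)/t
K_X(t) = log M_X(t) = -log(t) + log(e^(t) - 1)

κ_4 = D^4[K](0) = -1/120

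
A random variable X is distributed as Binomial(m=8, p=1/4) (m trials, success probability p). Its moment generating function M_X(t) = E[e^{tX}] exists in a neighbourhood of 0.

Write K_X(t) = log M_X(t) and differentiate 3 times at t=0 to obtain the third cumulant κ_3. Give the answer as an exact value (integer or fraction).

κ_3 = K^(3)(0) = 3/4

M_X(t) = (e^(t)/4 + 3/4)^8
K_X(t) = log M_X(t) = 8*log(e^(t)/4 + 3/4)
K^(3)(t) = (-24*e^(2*t) + 72*e^(t))/(e^(3*t) + 9*e^(2*t) + 27*e^(t) + 27)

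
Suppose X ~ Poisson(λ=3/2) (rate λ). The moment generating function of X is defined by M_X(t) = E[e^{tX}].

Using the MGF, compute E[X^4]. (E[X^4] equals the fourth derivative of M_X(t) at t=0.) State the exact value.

M_X(t) = e^(3*e^(t)/2 - 3/2)
D^4[M](t) = (81*e^(4*t)*e^(3*e^(t)/2) + 324*e^(3*t)*e^(3*e^(t)/2) + 252*e^(2*t)*e^(3*e^(t)/2) + 24*e^(t)*e^(3*e^(t)/2))*e^(-3/2)/16

E[X^4] = D^4[M](0) = 681/16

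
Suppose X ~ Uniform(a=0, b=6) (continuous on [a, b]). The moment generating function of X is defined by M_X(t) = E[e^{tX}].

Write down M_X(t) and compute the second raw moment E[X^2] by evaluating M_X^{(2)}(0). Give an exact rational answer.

E[X^2] = d^2M/dt^2 |_{t=0} = 12

M_X(t) = (e^(6*t) - 1)/(6*t)
dM/dt = (6*t*e^(6*t) - e^(6*t) + 1)/(6*t^2)
d^2M/dt^2 = (18*t^2*e^(6*t) - 6*t*e^(6*t) + e^(6*t) - 1)/(3*t^3)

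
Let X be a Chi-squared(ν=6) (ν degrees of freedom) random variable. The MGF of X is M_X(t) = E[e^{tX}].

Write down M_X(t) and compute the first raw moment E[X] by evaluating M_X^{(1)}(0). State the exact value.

E[X] = D[M](0) = 6

M_X(t) = (1 - 2*t)^(-3)
D[M](t) = 6/(16*t^4 - 32*t^3 + 24*t^2 - 8*t + 1)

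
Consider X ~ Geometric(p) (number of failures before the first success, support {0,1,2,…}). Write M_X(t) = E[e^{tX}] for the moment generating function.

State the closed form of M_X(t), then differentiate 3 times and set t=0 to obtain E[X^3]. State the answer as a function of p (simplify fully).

M_X(t) = p/(-(1 - p)*e^(t) + 1)
M′(t) = (-p^2*e^(t) + p*e^(t))/(p^2*e^(2*t) - 2*p*e^(2*t) + 2*p*e^(t) + e^(2*t) - 2*e^(t) + 1)

E[X^3] = M′′′(0) = -1 + 7/p - 12/p^2 + 6/p^3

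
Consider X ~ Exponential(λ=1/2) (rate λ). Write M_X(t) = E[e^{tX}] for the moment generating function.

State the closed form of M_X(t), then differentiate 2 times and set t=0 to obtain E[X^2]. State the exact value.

E[X^2] = D^2[M](0) = 8

M_X(t) = 1/(2*(1/2 - t))
D^2[M](t) = -8/(8*t^3 - 12*t^2 + 6*t - 1)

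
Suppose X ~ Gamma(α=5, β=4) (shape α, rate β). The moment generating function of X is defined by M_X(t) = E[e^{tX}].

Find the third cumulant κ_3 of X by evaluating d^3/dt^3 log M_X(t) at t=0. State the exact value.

κ_3 = K′′′(0) = 5/32

M_X(t) = 1024/(4 - t)^5
K_X(t) = log M_X(t) = -5*log(4 - t) + 10*log(2)
K′(t) = -5/(t - 4)
K′′(t) = 5/(t^2 - 8*t + 16)
K′′′(t) = -10/(t^3 - 12*t^2 + 48*t - 64)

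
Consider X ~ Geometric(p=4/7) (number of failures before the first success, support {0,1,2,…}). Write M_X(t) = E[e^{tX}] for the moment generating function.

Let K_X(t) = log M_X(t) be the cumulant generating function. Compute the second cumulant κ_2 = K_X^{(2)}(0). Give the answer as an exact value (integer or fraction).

κ_2 = d^2K/dt^2 |_{t=0} = 21/16

M_X(t) = 4/(7*(1 - 3*e^(t)/7))
K_X(t) = log M_X(t) = -log(1 - 3*e^(t)/7) - log(7) + 2*log(2)
dK/dt = -3*e^(t)/(3*e^(t) - 7)
d^2K/dt^2 = 21*e^(t)/(9*e^(2*t) - 42*e^(t) + 49)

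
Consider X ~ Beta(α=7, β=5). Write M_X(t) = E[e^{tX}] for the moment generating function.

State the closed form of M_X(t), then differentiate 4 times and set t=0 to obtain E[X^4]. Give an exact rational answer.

E[X^4] = D^4[M](0) = 2/13

M_X(t) = ₁F₁(7; 12; t)
D^4[M](t) = 2*₁F₁(11; 16; t)/13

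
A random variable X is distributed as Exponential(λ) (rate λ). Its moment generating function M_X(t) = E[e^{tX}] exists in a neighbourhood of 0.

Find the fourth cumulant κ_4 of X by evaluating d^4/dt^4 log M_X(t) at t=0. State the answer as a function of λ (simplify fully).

κ_4 = D^4[K](0) = 6/λ^4

M_X(t) = λ/(λ - t)
K_X(t) = log M_X(t) = log(λ) - log(λ - t)
D^4[K](t) = 6/(λ^4 - 4*λ^3*t + 6*λ^2*t^2 - 4*λ*t^3 + t^4)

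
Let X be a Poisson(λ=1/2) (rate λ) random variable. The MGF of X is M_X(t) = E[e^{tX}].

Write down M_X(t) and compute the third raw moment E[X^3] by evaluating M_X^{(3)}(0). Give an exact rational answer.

M_X(t) = e^(e^(t)/2 - 1/2)
dM/dt = e^(-1/2)*e^(t)*e^(e^(t)/2)/2
d^2M/dt^2 = (e^(2*t)*e^(e^(t)/2) + 2*e^(t)*e^(e^(t)/2))*e^(-1/2)/4
d^3M/dt^3 = (e^(3*t)*e^(e^(t)/2) + 6*e^(2*t)*e^(e^(t)/2) + 4*e^(t)*e^(e^(t)/2))*e^(-1/2)/8

E[X^3] = d^3M/dt^3 |_{t=0} = 11/8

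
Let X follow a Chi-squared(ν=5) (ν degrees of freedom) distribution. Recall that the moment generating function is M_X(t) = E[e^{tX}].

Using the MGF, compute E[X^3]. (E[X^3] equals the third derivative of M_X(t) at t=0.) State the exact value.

M_X(t) = (1 - 2*t)^(-5/2)
D^3[M](t) = -315/(32*t^5*√(1 - 2*t) - 80*t^4*√(1 - 2*t) + 80*t^3*√(1 - 2*t) - 40*t^2*√(1 - 2*t) + 10*t*√(1 - 2*t) - √(1 - 2*t))

E[X^3] = D^3[M](0) = 315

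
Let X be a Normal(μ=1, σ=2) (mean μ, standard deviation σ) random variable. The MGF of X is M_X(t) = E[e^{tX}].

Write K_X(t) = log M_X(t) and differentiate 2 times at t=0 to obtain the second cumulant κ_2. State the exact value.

M_X(t) = e^(2*t^2 + t)
K_X(t) = log M_X(t) = 2*t^2 + t
K′(t) = 4*t + 1
K′′(t) = 4

κ_2 = K′′(0) = 4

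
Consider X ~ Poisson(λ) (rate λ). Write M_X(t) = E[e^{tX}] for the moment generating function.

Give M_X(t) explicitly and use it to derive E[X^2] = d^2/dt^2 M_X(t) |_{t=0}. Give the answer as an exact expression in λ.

E[X^2] = d^2M/dt^2 |_{t=0} = λ*(λ + 1)

M_X(t) = e^(λ*(e^(t) - 1))
dM/dt = λ*e^(-λ)*e^(t)*e^(λ*e^(t))
d^2M/dt^2 = (λ^2*e^(2*t)*e^(λ*e^(t)) + λ*e^(t)*e^(λ*e^(t)))*e^(-λ)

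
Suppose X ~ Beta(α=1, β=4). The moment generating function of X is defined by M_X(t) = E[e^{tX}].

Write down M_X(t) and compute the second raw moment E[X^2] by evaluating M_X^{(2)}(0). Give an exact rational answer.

E[X^2] = M^(2)(0) = 1/15

M_X(t) = ₁F₁(1; 5; t)
M^(2)(t) = ₁F₁(3; 7; t)/15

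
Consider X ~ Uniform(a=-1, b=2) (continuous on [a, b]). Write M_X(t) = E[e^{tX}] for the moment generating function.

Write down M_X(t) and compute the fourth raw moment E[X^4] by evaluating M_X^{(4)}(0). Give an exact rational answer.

E[X^4] = M′′′′(0) = 11/5

M_X(t) = (e^(2*t) - e^(-t))/(3*t)
M′(t) = (2*t*e^(3*t) + t - e^(3*t) + 1)*e^(-t)/(3*t^2)
M′′(t) = (4*t^2*e^(3*t) - t^2 - 4*t*e^(3*t) - 2*t + 2*e^(3*t) - 2)*e^(-t)/(3*t^3)
M′′′(t) = (8*t^3*e^(3*t) + t^3 - 12*t^2*e^(3*t) + 3*t^2 + 12*t*e^(3*t) + 6*t - 6*e^(3*t) + 6)*e^(-t)/(3*t^4)
M′′′′(t) = (16*t^4*e^(3*t) - t^4 - 32*t^3*e^(3*t) - 4*t^3 + 48*t^2*e^(3*t) - 12*t^2 - 48*t*e^(3*t) - 24*t + 24*e^(3*t) - 24)*e^(-t)/(3*t^5)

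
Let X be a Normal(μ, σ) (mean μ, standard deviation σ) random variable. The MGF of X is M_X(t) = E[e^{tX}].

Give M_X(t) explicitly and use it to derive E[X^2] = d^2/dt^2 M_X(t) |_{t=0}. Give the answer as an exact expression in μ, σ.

E[X^2] = M′′(0) = μ^2 + σ^2

M_X(t) = e^(μ*t + σ^2*t^2/2)
M′(t) = μ*e^(μ*t)*e^(σ^2*t^2/2) + σ^2*t*e^(μ*t)*e^(σ^2*t^2/2)
M′′(t) = μ^2*e^(μ*t)*e^(σ^2*t^2/2) + 2*μ*σ^2*t*e^(μ*t)*e^(σ^2*t^2/2) + σ^4*t^2*e^(μ*t)*e^(σ^2*t^2/2) + σ^2*e^(μ*t)*e^(σ^2*t^2/2)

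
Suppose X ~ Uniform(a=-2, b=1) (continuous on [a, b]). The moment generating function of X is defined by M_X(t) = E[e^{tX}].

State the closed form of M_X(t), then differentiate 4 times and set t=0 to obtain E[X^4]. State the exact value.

E[X^4] = D^4[M](0) = 11/5

M_X(t) = (e^(t) - e^(-2*t))/(3*t)
D^4[M](t) = (t^4*e^(3*t) - 16*t^4 - 4*t^3*e^(3*t) - 32*t^3 + 12*t^2*e^(3*t) - 48*t^2 - 24*t*e^(3*t) - 48*t + 24*e^(3*t) - 24)*e^(-2*t)/(3*t^5)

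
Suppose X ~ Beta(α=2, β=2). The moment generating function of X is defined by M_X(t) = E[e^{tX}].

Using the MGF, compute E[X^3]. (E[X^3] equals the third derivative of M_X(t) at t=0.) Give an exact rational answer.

E[X^3] = M^(3)(0) = 1/5

M_X(t) = ₁F₁(2; 4; t)
M^(3)(t) = ₁F₁(5; 7; t)/5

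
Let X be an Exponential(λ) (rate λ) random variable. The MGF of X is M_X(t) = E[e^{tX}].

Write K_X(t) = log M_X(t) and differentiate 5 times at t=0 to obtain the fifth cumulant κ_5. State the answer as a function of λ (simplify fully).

κ_5 = K′′′′′(0) = 24/λ^5

M_X(t) = λ/(λ - t)
K_X(t) = log M_X(t) = log(λ) - log(λ - t)
K′(t) = -1/(-λ + t)
K′′(t) = 1/(λ^2 - 2*λ*t + t^2)
K′′′(t) = -2/(-λ^3 + 3*λ^2*t - 3*λ*t^2 + t^3)
K′′′′(t) = 6/(λ^4 - 4*λ^3*t + 6*λ^2*t^2 - 4*λ*t^3 + t^4)
K′′′′′(t) = -24/(-λ^5 + 5*λ^4*t - 10*λ^3*t^2 + 10*λ^2*t^3 - 5*λ*t^4 + t^5)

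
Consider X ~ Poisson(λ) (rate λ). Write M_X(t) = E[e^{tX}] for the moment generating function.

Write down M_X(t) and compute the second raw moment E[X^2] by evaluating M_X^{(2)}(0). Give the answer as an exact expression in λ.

E[X^2] = M′′(0) = λ*(λ + 1)

M_X(t) = e^(λ*(e^(t) - 1))
M′(t) = λ*e^(-λ)*e^(t)*e^(λ*e^(t))
M′′(t) = (λ^2*e^(2*t)*e^(λ*e^(t)) + λ*e^(t)*e^(λ*e^(t)))*e^(-λ)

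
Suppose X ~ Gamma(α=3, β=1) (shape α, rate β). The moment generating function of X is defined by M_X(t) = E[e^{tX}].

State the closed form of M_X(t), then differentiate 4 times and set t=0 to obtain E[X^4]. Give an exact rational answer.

M_X(t) = (1 - t)^(-3)
dM/dt = 3/(t^4 - 4*t^3 + 6*t^2 - 4*t + 1)
d^2M/dt^2 = -12/(t^5 - 5*t^4 + 10*t^3 - 10*t^2 + 5*t - 1)
d^3M/dt^3 = 60/(t^6 - 6*t^5 + 15*t^4 - 20*t^3 + 15*t^2 - 6*t + 1)
d^4M/dt^4 = -360/(t^7 - 7*t^6 + 21*t^5 - 35*t^4 + 35*t^3 - 21*t^2 + 7*t - 1)

E[X^4] = d^4M/dt^4 |_{t=0} = 360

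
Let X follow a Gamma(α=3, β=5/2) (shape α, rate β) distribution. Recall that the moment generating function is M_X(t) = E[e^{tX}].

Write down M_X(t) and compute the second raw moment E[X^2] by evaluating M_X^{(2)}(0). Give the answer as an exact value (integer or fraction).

E[X^2] = M^(2)(0) = 48/25

M_X(t) = 125/(8*(5/2 - t)^3)
M^(2)(t) = -6000/(32*t^5 - 400*t^4 + 2000*t^3 - 5000*t^2 + 6250*t - 3125)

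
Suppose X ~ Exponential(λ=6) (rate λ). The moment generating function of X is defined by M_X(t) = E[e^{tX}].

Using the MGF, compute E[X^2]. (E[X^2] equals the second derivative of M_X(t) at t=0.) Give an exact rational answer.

E[X^2] = D^2[M](0) = 1/18

M_X(t) = 6/(6 - t)
D^2[M](t) = -12/(t^3 - 18*t^2 + 108*t - 216)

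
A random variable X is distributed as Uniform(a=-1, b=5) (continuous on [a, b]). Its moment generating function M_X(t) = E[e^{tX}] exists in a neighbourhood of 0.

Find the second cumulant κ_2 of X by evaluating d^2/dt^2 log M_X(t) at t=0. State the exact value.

κ_2 = D^2[K](0) = 3

M_X(t) = (e^(5*t) - e^(-t))/(6*t)
K_X(t) = log M_X(t) = -log(t) + log(e^(5*t) - e^(-t)) - log(6)
D^2[K](t) = (-36*t^2*e^(6*t) + e^(12*t) - 2*e^(6*t) + 1)/(t^2*e^(12*t) - 2*t^2*e^(6*t) + t^2)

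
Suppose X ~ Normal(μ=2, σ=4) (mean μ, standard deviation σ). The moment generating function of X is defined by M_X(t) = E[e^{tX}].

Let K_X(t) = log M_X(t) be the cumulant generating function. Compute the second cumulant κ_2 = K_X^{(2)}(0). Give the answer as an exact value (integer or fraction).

κ_2 = d^2K/dt^2 |_{t=0} = 16

M_X(t) = e^(8*t^2 + 2*t)
K_X(t) = log M_X(t) = 8*t^2 + 2*t
dK/dt = 16*t + 2
d^2K/dt^2 = 16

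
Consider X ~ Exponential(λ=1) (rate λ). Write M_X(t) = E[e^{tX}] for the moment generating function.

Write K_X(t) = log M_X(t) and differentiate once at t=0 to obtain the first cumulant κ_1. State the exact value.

M_X(t) = 1/(1 - t)
K_X(t) = log M_X(t) = -log(1 - t)
D[K](t) = -1/(t - 1)

κ_1 = D[K](0) = 1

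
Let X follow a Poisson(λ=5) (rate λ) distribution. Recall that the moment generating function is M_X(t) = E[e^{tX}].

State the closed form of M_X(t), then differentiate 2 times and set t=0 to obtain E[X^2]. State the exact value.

M_X(t) = e^(5*e^(t) - 5)
M′(t) = 5*e^(-5)*e^(t)*e^(5*e^(t))
M′′(t) = (25*e^(2*t)*e^(5*e^(t)) + 5*e^(t)*e^(5*e^(t)))*e^(-5)

E[X^2] = M′′(0) = 30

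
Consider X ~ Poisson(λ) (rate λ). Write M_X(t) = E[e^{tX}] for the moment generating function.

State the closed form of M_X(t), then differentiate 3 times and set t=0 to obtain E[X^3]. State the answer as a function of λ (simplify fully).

M_X(t) = e^(λ*(e^(t) - 1))
M^(3)(t) = (λ^3*e^(3*t)*e^(λ*e^(t)) + 3*λ^2*e^(2*t)*e^(λ*e^(t)) + λ*e^(t)*e^(λ*e^(t)))*e^(-λ)

E[X^3] = M^(3)(0) = λ*(λ^2 + 3*λ + 1)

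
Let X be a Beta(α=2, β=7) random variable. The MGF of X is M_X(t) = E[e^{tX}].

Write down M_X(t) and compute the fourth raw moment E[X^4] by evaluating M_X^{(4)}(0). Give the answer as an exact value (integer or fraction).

M_X(t) = ₁F₁(2; 9; t)
dM/dt = 2*₁F₁(3; 10; t)/9
d^2M/dt^2 = ₁F₁(4; 11; t)/15
d^3M/dt^3 = 4*₁F₁(5; 12; t)/165
d^4M/dt^4 = ₁F₁(6; 13; t)/99

E[X^4] = d^4M/dt^4 |_{t=0} = 1/99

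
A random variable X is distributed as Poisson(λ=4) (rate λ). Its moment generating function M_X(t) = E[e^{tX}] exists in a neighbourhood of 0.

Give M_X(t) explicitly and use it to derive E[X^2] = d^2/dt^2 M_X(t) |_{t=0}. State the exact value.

E[X^2] = D^2[M](0) = 20

M_X(t) = e^(4*e^(t) - 4)
D^2[M](t) = (16*e^(2*t)*e^(4*e^(t)) + 4*e^(t)*e^(4*e^(t)))*e^(-4)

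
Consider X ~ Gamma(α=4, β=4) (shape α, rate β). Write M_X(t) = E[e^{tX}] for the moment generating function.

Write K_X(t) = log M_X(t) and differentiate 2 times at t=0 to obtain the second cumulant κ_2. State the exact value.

M_X(t) = 256/(4 - t)^4
K_X(t) = log M_X(t) = -4*log(4 - t) + 8*log(2)
K^(2)(t) = 4/(t^2 - 8*t + 16)

κ_2 = K^(2)(0) = 1/4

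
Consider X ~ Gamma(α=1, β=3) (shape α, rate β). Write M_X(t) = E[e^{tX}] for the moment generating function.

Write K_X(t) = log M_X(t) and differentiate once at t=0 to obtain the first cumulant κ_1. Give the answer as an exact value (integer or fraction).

M_X(t) = 3/(3 - t)
K_X(t) = log M_X(t) = -log(3 - t) + log(3)
K^(1)(t) = -1/(t - 3)

κ_1 = K^(1)(0) = 1/3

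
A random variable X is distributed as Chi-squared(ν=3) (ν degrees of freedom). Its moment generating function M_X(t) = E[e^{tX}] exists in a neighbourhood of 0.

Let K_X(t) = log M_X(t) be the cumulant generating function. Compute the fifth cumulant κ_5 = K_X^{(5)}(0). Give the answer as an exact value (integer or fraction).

M_X(t) = (1 - 2*t)^(-3/2)
K_X(t) = log M_X(t) = -3*log(1 - 2*t)/2
K′(t) = -3/(2*t - 1)
K′′(t) = 6/(4*t^2 - 4*t + 1)
K′′′(t) = -24/(8*t^3 - 12*t^2 + 6*t - 1)
K′′′′(t) = 144/(16*t^4 - 32*t^3 + 24*t^2 - 8*t + 1)
K′′′′′(t) = -1152/(32*t^5 - 80*t^4 + 80*t^3 - 40*t^2 + 10*t - 1)

κ_5 = K′′′′′(0) = 1152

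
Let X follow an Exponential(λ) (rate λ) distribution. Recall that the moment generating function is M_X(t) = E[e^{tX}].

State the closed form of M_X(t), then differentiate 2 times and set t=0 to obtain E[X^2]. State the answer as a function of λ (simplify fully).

M_X(t) = λ/(λ - t)
D^2[M](t) = -2*λ/(-λ^3 + 3*λ^2*t - 3*λ*t^2 + t^3)

E[X^2] = D^2[M](0) = 2/λ^2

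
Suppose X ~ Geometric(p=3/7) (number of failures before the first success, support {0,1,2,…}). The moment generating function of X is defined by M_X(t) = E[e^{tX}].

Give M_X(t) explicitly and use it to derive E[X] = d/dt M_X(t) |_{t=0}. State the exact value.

E[X] = dM/dt |_{t=0} = 4/3

M_X(t) = 3/(7*(1 - 4*e^(t)/7))
dM/dt = 12*e^(t)/(16*e^(2*t) - 56*e^(t) + 49)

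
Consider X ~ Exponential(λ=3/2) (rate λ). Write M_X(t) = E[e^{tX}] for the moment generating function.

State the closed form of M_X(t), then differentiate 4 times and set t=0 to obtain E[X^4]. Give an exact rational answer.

M_X(t) = 3/(2*(3/2 - t))
dM/dt = 6/(4*t^2 - 12*t + 9)
d^2M/dt^2 = -24/(8*t^3 - 36*t^2 + 54*t - 27)
d^3M/dt^3 = 144/(16*t^4 - 96*t^3 + 216*t^2 - 216*t + 81)
d^4M/dt^4 = -1152/(32*t^5 - 240*t^4 + 720*t^3 - 1080*t^2 + 810*t - 243)

E[X^4] = d^4M/dt^4 |_{t=0} = 128/27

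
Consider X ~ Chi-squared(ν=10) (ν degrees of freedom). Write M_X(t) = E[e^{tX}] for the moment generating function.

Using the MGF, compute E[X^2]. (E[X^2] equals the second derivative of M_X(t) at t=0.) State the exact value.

M_X(t) = (1 - 2*t)^(-5)
M′(t) = 10/(64*t^6 - 192*t^5 + 240*t^4 - 160*t^3 + 60*t^2 - 12*t + 1)
M′′(t) = -120/(128*t^7 - 448*t^6 + 672*t^5 - 560*t^4 + 280*t^3 - 84*t^2 + 14*t - 1)

E[X^2] = M′′(0) = 120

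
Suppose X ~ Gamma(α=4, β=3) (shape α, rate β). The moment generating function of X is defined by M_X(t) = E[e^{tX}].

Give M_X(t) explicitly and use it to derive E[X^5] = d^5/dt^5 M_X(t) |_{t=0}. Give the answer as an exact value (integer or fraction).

M_X(t) = 81/(3 - t)^4
M^(5)(t) = -544320/(t^9 - 27*t^8 + 324*t^7 - 2268*t^6 + 10206*t^5 - 30618*t^4 + 61236*t^3 - 78732*t^2 + 59049*t - 19683)

E[X^5] = M^(5)(0) = 2240/81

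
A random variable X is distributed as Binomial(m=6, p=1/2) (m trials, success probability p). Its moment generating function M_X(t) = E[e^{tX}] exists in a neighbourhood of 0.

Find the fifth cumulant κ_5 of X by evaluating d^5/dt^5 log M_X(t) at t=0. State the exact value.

M_X(t) = (e^(t)/2 + 1/2)^6
K_X(t) = log M_X(t) = 6*log(e^(t)/2 + 1/2)
K′(t) = 6*e^(t)/(e^(t) + 1)
K′′(t) = 6*e^(t)/(e^(2*t) + 2*e^(t) + 1)
K′′′(t) = (-6*e^(2*t) + 6*e^(t))/(e^(3*t) + 3*e^(2*t) + 3*e^(t) + 1)
K′′′′(t) = (6*e^(3*t) - 24*e^(2*t) + 6*e^(t))/(e^(4*t) + 4*e^(3*t) + 6*e^(2*t) + 4*e^(t) + 1)
K′′′′′(t) = (-6*e^(4*t) + 66*e^(3*t) - 66*e^(2*t) + 6*e^(t))/(e^(5*t) + 5*e^(4*t) + 10*e^(3*t) + 10*e^(2*t) + 5*e^(t) + 1)

κ_5 = K′′′′′(0) = 0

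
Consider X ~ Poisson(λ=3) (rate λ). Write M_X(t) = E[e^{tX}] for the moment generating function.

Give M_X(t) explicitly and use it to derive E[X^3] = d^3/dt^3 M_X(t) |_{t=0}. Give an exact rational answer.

E[X^3] = d^3M/dt^3 |_{t=0} = 57

M_X(t) = e^(3*e^(t) - 3)
dM/dt = 3*e^(-3)*e^(t)*e^(3*e^(t))
d^2M/dt^2 = (9*e^(2*t)*e^(3*e^(t)) + 3*e^(t)*e^(3*e^(t)))*e^(-3)
d^3M/dt^3 = (27*e^(3*t)*e^(3*e^(t)) + 27*e^(2*t)*e^(3*e^(t)) + 3*e^(t)*e^(3*e^(t)))*e^(-3)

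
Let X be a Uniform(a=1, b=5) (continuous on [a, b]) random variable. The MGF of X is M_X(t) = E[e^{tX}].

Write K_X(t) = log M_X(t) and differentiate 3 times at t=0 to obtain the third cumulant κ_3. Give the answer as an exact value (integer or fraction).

κ_3 = K′′′(0) = 0

M_X(t) = (e^(5*t) - e^(t))/(4*t)
K_X(t) = log M_X(t) = -log(t) + log(e^(5*t) - e^(t)) - 2*log(2)
K′(t) = (5*t*e^(4*t) - t - e^(4*t) + 1)/(t*e^(4*t) - t)
K′′(t) = (-16*t^2*e^(4*t) + e^(8*t) - 2*e^(4*t) + 1)/(t^2*e^(8*t) - 2*t^2*e^(4*t) + t^2)
K′′′(t) = (64*t^3*e^(8*t) + 64*t^3*e^(4*t) - 2*e^(12*t) + 6*e^(8*t) - 6*e^(4*t) + 2)/(t^3*e^(12*t) - 3*t^3*e^(8*t) + 3*t^3*e^(4*t) - t^3)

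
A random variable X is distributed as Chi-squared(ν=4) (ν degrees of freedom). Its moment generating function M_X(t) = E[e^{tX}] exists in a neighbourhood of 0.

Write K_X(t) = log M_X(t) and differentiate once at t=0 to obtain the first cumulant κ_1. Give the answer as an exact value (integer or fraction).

M_X(t) = (1 - 2*t)^(-2)
K_X(t) = log M_X(t) = -2*log(1 - 2*t)
K′(t) = -4/(2*t - 1)

κ_1 = K′(0) = 4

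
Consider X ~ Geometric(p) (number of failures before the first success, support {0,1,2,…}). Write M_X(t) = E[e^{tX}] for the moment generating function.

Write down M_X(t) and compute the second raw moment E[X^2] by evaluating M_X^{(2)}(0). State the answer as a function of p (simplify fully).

M_X(t) = p/(-(1 - p)*e^(t) + 1)
dM/dt = (-p^2*e^(t) + p*e^(t))/(p^2*e^(2*t) - 2*p*e^(2*t) + 2*p*e^(t) + e^(2*t) - 2*e^(t) + 1)

E[X^2] = d^2M/dt^2 |_{t=0} = 1 - 3/p + 2/p^2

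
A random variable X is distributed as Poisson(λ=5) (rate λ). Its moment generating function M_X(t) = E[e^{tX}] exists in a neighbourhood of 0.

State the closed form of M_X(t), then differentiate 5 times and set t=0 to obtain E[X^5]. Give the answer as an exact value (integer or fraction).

M_X(t) = e^(5*e^(t) - 5)
M′(t) = 5*e^(-5)*e^(t)*e^(5*e^(t))
M′′(t) = (25*e^(2*t)*e^(5*e^(t)) + 5*e^(t)*e^(5*e^(t)))*e^(-5)
M′′′(t) = (125*e^(3*t)*e^(5*e^(t)) + 75*e^(2*t)*e^(5*e^(t)) + 5*e^(t)*e^(5*e^(t)))*e^(-5)
M′′′′(t) = (625*e^(4*t)*e^(5*e^(t)) + 750*e^(3*t)*e^(5*e^(t)) + 175*e^(2*t)*e^(5*e^(t)) + 5*e^(t)*e^(5*e^(t)))*e^(-5)
M′′′′′(t) = (3125*e^(5*t)*e^(5*e^(t)) + 6250*e^(4*t)*e^(5*e^(t)) + 3125*e^(3*t)*e^(5*e^(t)) + 375*e^(2*t)*e^(5*e^(t)) + 5*e^(t)*e^(5*e^(t)))*e^(-5)

E[X^5] = M′′′′′(0) = 12880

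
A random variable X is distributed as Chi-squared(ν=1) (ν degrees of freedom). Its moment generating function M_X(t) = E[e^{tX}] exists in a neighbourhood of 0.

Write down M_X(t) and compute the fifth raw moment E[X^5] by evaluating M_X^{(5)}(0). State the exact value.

E[X^5] = D^5[M](0) = 945

M_X(t) = 1/√(1 - 2*t)
D^5[M](t) = -945/(32*t^5*√(1 - 2*t) - 80*t^4*√(1 - 2*t) + 80*t^3*√(1 - 2*t) - 40*t^2*√(1 - 2*t) + 10*t*√(1 - 2*t) - √(1 - 2*t))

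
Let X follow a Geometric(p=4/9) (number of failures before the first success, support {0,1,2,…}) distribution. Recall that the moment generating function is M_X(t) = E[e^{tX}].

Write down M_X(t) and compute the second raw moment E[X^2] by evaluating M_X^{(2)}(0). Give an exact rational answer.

M_X(t) = 4/(9*(1 - 5*e^(t)/9))
M′(t) = 20*e^(t)/(25*e^(2*t) - 90*e^(t) + 81)
M′′(t) = (-100*e^(2*t) - 180*e^(t))/(125*e^(3*t) - 675*e^(2*t) + 1215*e^(t) - 729)

E[X^2] = M′′(0) = 35/8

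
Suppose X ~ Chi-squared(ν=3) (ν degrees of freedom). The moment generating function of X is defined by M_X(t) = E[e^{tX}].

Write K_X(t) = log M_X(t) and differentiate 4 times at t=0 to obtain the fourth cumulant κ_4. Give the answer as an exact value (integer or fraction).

κ_4 = D^4[K](0) = 144

M_X(t) = (1 - 2*t)^(-3/2)
K_X(t) = log M_X(t) = -3*log(1 - 2*t)/2
D^4[K](t) = 144/(16*t^4 - 32*t^3 + 24*t^2 - 8*t + 1)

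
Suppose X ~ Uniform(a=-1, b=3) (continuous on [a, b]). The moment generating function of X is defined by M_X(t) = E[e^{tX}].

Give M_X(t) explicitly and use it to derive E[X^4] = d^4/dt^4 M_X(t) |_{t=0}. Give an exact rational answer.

M_X(t) = (e^(3*t) - e^(-t))/(4*t)
M′(t) = (3*t*e^(4*t) + t - e^(4*t) + 1)*e^(-t)/(4*t^2)
M′′(t) = (9*t^2*e^(4*t) - t^2 - 6*t*e^(4*t) - 2*t + 2*e^(4*t) - 2)*e^(-t)/(4*t^3)
M′′′(t) = (27*t^3*e^(4*t) + t^3 - 27*t^2*e^(4*t) + 3*t^2 + 18*t*e^(4*t) + 6*t - 6*e^(4*t) + 6)*e^(-t)/(4*t^4)
M′′′′(t) = (81*t^4*e^(4*t) - t^4 - 108*t^3*e^(4*t) - 4*t^3 + 108*t^2*e^(4*t) - 12*t^2 - 72*t*e^(4*t) - 24*t + 24*e^(4*t) - 24)*e^(-t)/(4*t^5)

E[X^4] = M′′′′(0) = 61/5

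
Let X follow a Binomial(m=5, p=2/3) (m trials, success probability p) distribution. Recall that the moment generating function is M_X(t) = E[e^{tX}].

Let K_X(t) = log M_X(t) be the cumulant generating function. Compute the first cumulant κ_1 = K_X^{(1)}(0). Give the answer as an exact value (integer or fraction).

κ_1 = D[K](0) = 10/3

M_X(t) = (2*e^(t)/3 + 1/3)^5
K_X(t) = log M_X(t) = 5*log(2*e^(t)/3 + 1/3)
D[K](t) = 10*e^(t)/(2*e^(t) + 1)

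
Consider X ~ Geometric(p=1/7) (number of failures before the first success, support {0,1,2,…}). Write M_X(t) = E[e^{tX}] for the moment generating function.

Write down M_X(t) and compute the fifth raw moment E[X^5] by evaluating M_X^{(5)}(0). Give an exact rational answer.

M_X(t) = 1/(7*(1 - 6*e^(t)/7))
dM/dt = 6*e^(t)/(36*e^(2*t) - 84*e^(t) + 49)
d^2M/dt^2 = (-36*e^(2*t) - 42*e^(t))/(216*e^(3*t) - 756*e^(2*t) + 882*e^(t) - 343)
d^3M/dt^3 = (216*e^(3*t) + 1008*e^(2*t) + 294*e^(t))/(1296*e^(4*t) - 6048*e^(3*t) + 10584*e^(2*t) - 8232*e^(t) + 2401)
d^4M/dt^4 = (-1296*e^(4*t) - 16632*e^(3*t) - 19404*e^(2*t) - 2058*e^(t))/(7776*e^(5*t) - 45360*e^(4*t) + 105840*e^(3*t) - 123480*e^(2*t) + 72030*e^(t) - 16807)

E[X^5] = d^5M/dt^5 |_{t=0} = 1277646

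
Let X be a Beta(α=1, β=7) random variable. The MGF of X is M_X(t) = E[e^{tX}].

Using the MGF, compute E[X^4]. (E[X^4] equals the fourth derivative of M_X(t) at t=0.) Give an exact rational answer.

E[X^4] = M^(4)(0) = 1/330

M_X(t) = ₁F₁(1; 8; t)
M^(4)(t) = ₁F₁(5; 12; t)/330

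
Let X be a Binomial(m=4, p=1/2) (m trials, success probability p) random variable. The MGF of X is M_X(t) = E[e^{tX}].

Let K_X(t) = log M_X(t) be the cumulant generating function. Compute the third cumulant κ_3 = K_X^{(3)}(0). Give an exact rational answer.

M_X(t) = (e^(t)/2 + 1/2)^4
K_X(t) = log M_X(t) = 4*log(e^(t)/2 + 1/2)
K^(3)(t) = (-4*e^(2*t) + 4*e^(t))/(e^(3*t) + 3*e^(2*t) + 3*e^(t) + 1)

κ_3 = K^(3)(0) = 0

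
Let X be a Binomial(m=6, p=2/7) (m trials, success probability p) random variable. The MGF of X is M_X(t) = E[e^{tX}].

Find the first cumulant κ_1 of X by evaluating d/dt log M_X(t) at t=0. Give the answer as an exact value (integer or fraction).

κ_1 = D[K](0) = 12/7

M_X(t) = (2*e^(t)/7 + 5/7)^6
K_X(t) = log M_X(t) = 6*log(2*e^(t)/7 + 5/7)
D[K](t) = 12*e^(t)/(2*e^(t) + 5)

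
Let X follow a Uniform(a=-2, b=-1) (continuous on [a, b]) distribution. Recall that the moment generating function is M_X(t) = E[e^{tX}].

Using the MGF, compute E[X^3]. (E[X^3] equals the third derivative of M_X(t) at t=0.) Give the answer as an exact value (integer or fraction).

E[X^3] = d^3M/dt^3 |_{t=0} = -15/4

M_X(t) = (e^(-t) - e^(-2*t))/t
dM/dt = (-t*e^(t) + 2*t - e^(t) + 1)*e^(-2*t)/t^2
d^2M/dt^2 = (t^2*e^(t) - 4*t^2 + 2*t*e^(t) - 4*t + 2*e^(t) - 2)*e^(-2*t)/t^3
d^3M/dt^3 = (-t^3*e^(t) + 8*t^3 - 3*t^2*e^(t) + 12*t^2 - 6*t*e^(t) + 12*t - 6*e^(t) + 6)*e^(-2*t)/t^4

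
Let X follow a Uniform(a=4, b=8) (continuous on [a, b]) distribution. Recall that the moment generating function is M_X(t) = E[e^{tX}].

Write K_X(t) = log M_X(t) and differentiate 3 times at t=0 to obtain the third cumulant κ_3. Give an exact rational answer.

M_X(t) = (e^(8*t) - e^(4*t))/(4*t)
K_X(t) = log M_X(t) = -log(t) + log(e^(8*t) - e^(4*t)) - 2*log(2)
K′(t) = (8*t*e^(4*t) - 4*t - e^(4*t) + 1)/(t*e^(4*t) - t)
K′′(t) = (-16*t^2*e^(4*t) + e^(8*t) - 2*e^(4*t) + 1)/(t^2*e^(8*t) - 2*t^2*e^(4*t) + t^2)
K′′′(t) = (64*t^3*e^(8*t) + 64*t^3*e^(4*t) - 2*e^(12*t) + 6*e^(8*t) - 6*e^(4*t) + 2)/(t^3*e^(12*t) - 3*t^3*e^(8*t) + 3*t^3*e^(4*t) - t^3)

κ_3 = K′′′(0) = 0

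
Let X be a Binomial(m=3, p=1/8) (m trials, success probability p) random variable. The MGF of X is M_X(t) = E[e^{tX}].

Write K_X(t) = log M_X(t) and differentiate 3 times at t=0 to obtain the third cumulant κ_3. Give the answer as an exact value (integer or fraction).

κ_3 = K′′′(0) = 63/256

M_X(t) = (e^(t)/8 + 7/8)^3
K_X(t) = log M_X(t) = 3*log(e^(t)/8 + 7/8)
K′(t) = 3*e^(t)/(e^(t) + 7)
K′′(t) = 21*e^(t)/(e^(2*t) + 14*e^(t) + 49)
K′′′(t) = (-21*e^(2*t) + 147*e^(t))/(e^(3*t) + 21*e^(2*t) + 147*e^(t) + 343)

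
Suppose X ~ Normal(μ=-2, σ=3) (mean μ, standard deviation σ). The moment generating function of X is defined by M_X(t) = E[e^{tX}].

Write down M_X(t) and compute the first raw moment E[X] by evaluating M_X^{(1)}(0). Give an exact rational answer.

M_X(t) = e^(9*t^2/2 - 2*t)
M′(t) = 9*t*e^(-2*t)*e^(9*t^2/2) - 2*e^(-2*t)*e^(9*t^2/2)

E[X] = M′(0) = -2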